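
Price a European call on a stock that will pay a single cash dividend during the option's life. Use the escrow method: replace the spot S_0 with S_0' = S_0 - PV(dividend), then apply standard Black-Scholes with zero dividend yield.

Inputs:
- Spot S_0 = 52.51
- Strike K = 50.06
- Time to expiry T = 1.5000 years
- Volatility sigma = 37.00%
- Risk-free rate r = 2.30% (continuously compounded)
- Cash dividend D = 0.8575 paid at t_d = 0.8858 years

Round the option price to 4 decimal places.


PV(D) = D * exp(-r * t_d) = 0.8575 * 0.97983274 = 0.84020657
S_0' = S_0 - PV(D) = 52.5100 - 0.84020657 = 51.66979343
d1 = (ln(S_0'/K) + (r + sigma^2/2)*T) / (sigma*sqrt(T)) = 0.37255649
d2 = d1 - sigma*sqrt(T) = -0.08059912
exp(-rT) = 0.96608834
N(d1) = 0.64526072; N(d2) = 0.46788038
C = S_0' * N(d1) - K * exp(-rT) * N(d2) = 51.66979343 * 0.64526072 - 50.0600 * 0.96608834 * 0.46788038 = 10.7127

Answer: Price = 10.7127


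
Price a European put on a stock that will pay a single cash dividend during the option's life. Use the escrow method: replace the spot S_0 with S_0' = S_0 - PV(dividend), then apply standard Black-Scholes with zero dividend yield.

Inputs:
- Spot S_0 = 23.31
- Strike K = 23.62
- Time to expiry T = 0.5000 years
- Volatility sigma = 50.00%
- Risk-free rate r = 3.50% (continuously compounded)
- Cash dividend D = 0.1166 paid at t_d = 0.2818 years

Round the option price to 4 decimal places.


Answer: Price = 3.2635

Derivation:
PV(D) = D * exp(-r * t_d) = 0.1166 * 0.99018548 = 0.11545563
S_0' = S_0 - PV(D) = 23.3100 - 0.11545563 = 23.19454437
d1 = (ln(S_0'/K) + (r + sigma^2/2)*T) / (sigma*sqrt(T)) = 0.17486265
d2 = d1 - sigma*sqrt(T) = -0.17869074
exp(-rT) = 0.98265224
N(-d1) = 0.43059378; N(-d2) = 0.57090973
P = K * exp(-rT) * N(-d2) - S_0' * N(-d1) = 23.6200 * 0.98265224 * 0.57090973 - 23.19454437 * 0.43059378 = 3.2635


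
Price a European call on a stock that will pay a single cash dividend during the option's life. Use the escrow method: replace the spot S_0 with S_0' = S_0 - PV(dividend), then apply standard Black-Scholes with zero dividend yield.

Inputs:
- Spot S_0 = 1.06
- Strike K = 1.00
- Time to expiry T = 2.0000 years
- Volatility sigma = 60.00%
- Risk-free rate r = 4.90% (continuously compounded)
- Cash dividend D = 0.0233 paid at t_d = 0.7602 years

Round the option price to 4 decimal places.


Answer: Price = 0.3887

Derivation:
PV(D) = D * exp(-r * t_d) = 0.0233 * 0.96343544 = 0.02244805
S_0' = S_0 - PV(D) = 1.0600 - 0.02244805 = 1.03755195
d1 = (ln(S_0'/K) + (r + sigma^2/2)*T) / (sigma*sqrt(T)) = 0.58320287
d2 = d1 - sigma*sqrt(T) = -0.26532526
exp(-rT) = 0.90664890
N(d1) = 0.72012163; N(d2) = 0.39537945
C = S_0' * N(d1) - K * exp(-rT) * N(d2) = 1.03755195 * 0.72012163 - 1.0000 * 0.90664890 * 0.39537945 = 0.3887


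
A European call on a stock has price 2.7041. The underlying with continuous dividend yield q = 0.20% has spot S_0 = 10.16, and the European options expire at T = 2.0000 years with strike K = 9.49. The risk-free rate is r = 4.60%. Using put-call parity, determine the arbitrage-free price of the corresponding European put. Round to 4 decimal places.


Answer: Put price = 1.2405

Derivation:
Put-call parity: C - P = S_0 * exp(-qT) - K * exp(-rT).
S_0 * exp(-qT) = 10.1600 * 0.99600799 = 10.11944117
K * exp(-rT) = 9.4900 * 0.91210515 = 8.65587787
P = C - S*exp(-qT) + K*exp(-rT)
P = 2.7041 - 10.11944117 + 8.65587787 = 1.2405


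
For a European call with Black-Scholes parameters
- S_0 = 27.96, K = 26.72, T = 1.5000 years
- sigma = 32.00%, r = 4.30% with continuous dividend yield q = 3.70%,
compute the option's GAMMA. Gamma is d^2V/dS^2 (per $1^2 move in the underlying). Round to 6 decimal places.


d1 = 0.3346680903; d2 = -0.0572502686
phi(d1) = 0.3772150241; exp(-qT) = 0.9460120237; exp(-rT) = 0.9375361143
Gamma = exp(-qT) * phi(d1) / (S * sigma * sqrt(T)) = 0.9460120237 * 0.3772150241 / (27.9600 * 0.3200 * 1.2247448714) = 0.032565

Answer: Gamma = 0.032565


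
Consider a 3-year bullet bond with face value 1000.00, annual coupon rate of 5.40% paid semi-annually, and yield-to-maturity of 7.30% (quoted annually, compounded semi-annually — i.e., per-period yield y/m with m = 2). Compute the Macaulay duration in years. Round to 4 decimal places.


Answer: Macaulay duration = 2.8037 years

Derivation:
Coupon per period c = face * coupon_rate / m = 27.000000
Periods per year m = 2; per-period yield y/m = 0.036500
Number of cashflows N = 6
Cashflows (t years, CF_t, discount factor 1/(1+y/m)^(m*t), PV):
  t = 0.5000: CF_t = 27.000000, DF = 0.964785, PV = 26.049204
  t = 1.0000: CF_t = 27.000000, DF = 0.930811, PV = 25.131890
  t = 1.5000: CF_t = 27.000000, DF = 0.898033, PV = 24.246879
  t = 2.0000: CF_t = 27.000000, DF = 0.866409, PV = 23.393033
  t = 2.5000: CF_t = 27.000000, DF = 0.835898, PV = 22.569255
  t = 3.0000: CF_t = 1027.000000, DF = 0.806462, PV = 828.236956
Price P = sum_t PV_t = 949.627218
Macaulay numerator sum_t t * PV_t:
  t * PV_t at t = 0.5000: 13.024602
  t * PV_t at t = 1.0000: 25.131890
  t * PV_t at t = 1.5000: 36.370318
  t * PV_t at t = 2.0000: 46.786067
  t * PV_t at t = 2.5000: 56.423139
  t * PV_t at t = 3.0000: 2484.710869
Macaulay duration D = (sum_t t * PV_t) / P = 2662.446885 / 949.627218 = 2.803676


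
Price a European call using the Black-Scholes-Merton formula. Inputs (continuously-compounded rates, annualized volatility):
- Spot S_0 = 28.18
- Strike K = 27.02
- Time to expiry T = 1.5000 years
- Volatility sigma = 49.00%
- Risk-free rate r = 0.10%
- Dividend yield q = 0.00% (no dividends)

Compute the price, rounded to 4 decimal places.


Answer: Price = 7.1221

Derivation:
d1 = (ln(S/K) + (r - q + 0.5*sigma^2) * T) / (sigma * sqrt(T)) = 0.37260601
d2 = d1 - sigma * sqrt(T) = -0.22751898
exp(-rT) = 0.99850112; exp(-qT) = 1.00000000
C = S_0 * exp(-qT) * N(d1) - K * exp(-rT) * N(d2)
N(d1) = 0.64527915; N(d2) = 0.41001011
C = 28.1800 * 1.00000000 * 0.64527915 - 27.0200 * 0.99850112 * 0.41001011 = 7.1221


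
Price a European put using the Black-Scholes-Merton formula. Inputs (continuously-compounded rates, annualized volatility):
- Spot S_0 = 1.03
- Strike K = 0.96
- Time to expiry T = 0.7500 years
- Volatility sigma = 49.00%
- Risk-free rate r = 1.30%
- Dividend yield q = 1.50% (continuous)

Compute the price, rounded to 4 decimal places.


d1 = (ln(S/K) + (r - q + 0.5*sigma^2) * T) / (sigma * sqrt(T)) = 0.37449601
d2 = d1 - sigma * sqrt(T) = -0.04985644
exp(-rT) = 0.99029738; exp(-qT) = 0.98881304
P = K * exp(-rT) * N(-d2) - S_0 * exp(-qT) * N(-d1)
N(-d1) = 0.35401766; N(-d2) = 0.51988161
P = 0.9600 * 0.99029738 * 0.51988161 - 1.0300 * 0.98881304 * 0.35401766 = 0.1337

Answer: Price = 0.1337


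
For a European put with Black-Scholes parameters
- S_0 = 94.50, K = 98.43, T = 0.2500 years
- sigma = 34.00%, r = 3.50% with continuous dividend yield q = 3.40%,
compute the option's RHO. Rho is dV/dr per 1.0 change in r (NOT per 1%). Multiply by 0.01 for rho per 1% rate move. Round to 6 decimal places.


d1 = -0.1532105949; d2 = -0.3232105949
phi(d1) = 0.3942873675; exp(-qT) = 0.9915360229; exp(-rT) = 0.9912881698
N(-d2) = 0.6267321212
Rho = -K*T*exp(-rT)*N(-d2) = -98.4300 * 0.2500 * 0.9912881698 * 0.6267321212 = -15.287954

Answer: Rho = -15.287954


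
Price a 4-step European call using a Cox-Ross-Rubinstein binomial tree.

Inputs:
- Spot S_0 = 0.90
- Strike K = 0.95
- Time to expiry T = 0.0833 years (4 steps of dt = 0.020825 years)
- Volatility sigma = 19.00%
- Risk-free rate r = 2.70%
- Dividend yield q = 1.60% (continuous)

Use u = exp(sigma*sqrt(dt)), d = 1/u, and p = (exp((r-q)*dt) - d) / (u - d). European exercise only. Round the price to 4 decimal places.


dt = T/N = 0.020825
u = exp(sigma*sqrt(dt)) = 1.027798; d = 1/u = 0.972954
p = (exp((r-q)*dt) - d) / (u - d) = 0.497323
Discount per step: exp(-r*dt) = 0.999438
Stock lattice S(k, i) with i counting down-moves:
  k=0: S(0,0) = 0.9000
  k=1: S(1,0) = 0.9250; S(1,1) = 0.8757
  k=2: S(2,0) = 0.9507; S(2,1) = 0.9000; S(2,2) = 0.8520
  k=3: S(3,0) = 0.9772; S(3,1) = 0.9250; S(3,2) = 0.8757; S(3,3) = 0.8289
  k=4: S(4,0) = 1.0043; S(4,1) = 0.9507; S(4,2) = 0.9000; S(4,3) = 0.8520; S(4,4) = 0.8065
Terminal payoffs V(N, i) = max(S_T - K, 0):
  V(4,0) = 0.054323; V(4,1) = 0.000732; V(4,2) = 0.000000; V(4,3) = 0.000000; V(4,4) = 0.000000
Backward induction: V(k, i) = exp(-r*dt) * [p * V(k+1, i) + (1-p) * V(k+1, i+1)].
  V(3,0) = exp(-r*dt) * [p*0.054323 + (1-p)*0.000732] = 0.027369
  V(3,1) = exp(-r*dt) * [p*0.000732 + (1-p)*0.000000] = 0.000364
  V(3,2) = exp(-r*dt) * [p*0.000000 + (1-p)*0.000000] = 0.000000
  V(3,3) = exp(-r*dt) * [p*0.000000 + (1-p)*0.000000] = 0.000000
  V(2,0) = exp(-r*dt) * [p*0.027369 + (1-p)*0.000364] = 0.013786
  V(2,1) = exp(-r*dt) * [p*0.000364 + (1-p)*0.000000] = 0.000181
  V(2,2) = exp(-r*dt) * [p*0.000000 + (1-p)*0.000000] = 0.000000
  V(1,0) = exp(-r*dt) * [p*0.013786 + (1-p)*0.000181] = 0.006943
  V(1,1) = exp(-r*dt) * [p*0.000181 + (1-p)*0.000000] = 0.000090
  V(0,0) = exp(-r*dt) * [p*0.006943 + (1-p)*0.000090] = 0.003496

Answer: Price = V(0,0) = 0.0035


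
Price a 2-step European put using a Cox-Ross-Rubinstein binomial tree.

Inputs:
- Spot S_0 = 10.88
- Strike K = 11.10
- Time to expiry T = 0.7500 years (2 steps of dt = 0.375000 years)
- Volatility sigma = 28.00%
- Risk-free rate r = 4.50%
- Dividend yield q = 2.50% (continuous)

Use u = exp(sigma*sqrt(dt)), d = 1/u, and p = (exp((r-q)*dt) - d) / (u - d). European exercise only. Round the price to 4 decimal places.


dt = T/N = 0.375000
u = exp(sigma*sqrt(dt)) = 1.187042; d = 1/u = 0.842430
p = (exp((r-q)*dt) - d) / (u - d) = 0.479084
Discount per step: exp(-r*dt) = 0.983267
Stock lattice S(k, i) with i counting down-moves:
  k=0: S(0,0) = 10.8800
  k=1: S(1,0) = 12.9150; S(1,1) = 9.1656
  k=2: S(2,0) = 15.3307; S(2,1) = 10.8800; S(2,2) = 7.7214
Terminal payoffs V(N, i) = max(K - S_T, 0):
  V(2,0) = 0.000000; V(2,1) = 0.220000; V(2,2) = 3.378585
Backward induction: V(k, i) = exp(-r*dt) * [p * V(k+1, i) + (1-p) * V(k+1, i+1)].
  V(1,0) = exp(-r*dt) * [p*0.000000 + (1-p)*0.220000] = 0.112684
  V(1,1) = exp(-r*dt) * [p*0.220000 + (1-p)*3.378585] = 1.834143
  V(0,0) = exp(-r*dt) * [p*0.112684 + (1-p)*1.834143] = 0.992528

Answer: Price = V(0,0) = 0.9925


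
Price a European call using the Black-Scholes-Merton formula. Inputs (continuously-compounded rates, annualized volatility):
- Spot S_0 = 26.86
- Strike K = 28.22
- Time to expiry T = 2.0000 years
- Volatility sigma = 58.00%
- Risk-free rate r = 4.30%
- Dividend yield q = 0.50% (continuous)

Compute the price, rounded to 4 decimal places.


d1 = (ln(S/K) + (r - q + 0.5*sigma^2) * T) / (sigma * sqrt(T)) = 0.44256015
d2 = d1 - sigma * sqrt(T) = -0.37768372
exp(-rT) = 0.91759423; exp(-qT) = 0.99004983
C = S_0 * exp(-qT) * N(d1) - K * exp(-rT) * N(d2)
N(d1) = 0.67095804; N(d2) = 0.35283278
C = 26.8600 * 0.99004983 * 0.67095804 - 28.2200 * 0.91759423 * 0.35283278 = 8.7062

Answer: Price = 8.7062


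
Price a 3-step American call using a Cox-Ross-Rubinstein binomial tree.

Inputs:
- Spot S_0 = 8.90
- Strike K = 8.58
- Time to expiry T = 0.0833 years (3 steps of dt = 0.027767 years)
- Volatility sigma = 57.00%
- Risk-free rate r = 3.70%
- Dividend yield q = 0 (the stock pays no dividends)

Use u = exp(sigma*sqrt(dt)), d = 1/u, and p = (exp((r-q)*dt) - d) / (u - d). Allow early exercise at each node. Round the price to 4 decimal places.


Answer: Price = V(0,0) = 0.7966

Derivation:
dt = T/N = 0.027767
u = exp(sigma*sqrt(dt)) = 1.099638; d = 1/u = 0.909390
p = (exp((r-q)*dt) - d) / (u - d) = 0.481676
Discount per step: exp(-r*dt) = 0.998973
Stock lattice S(k, i) with i counting down-moves:
  k=0: S(0,0) = 8.9000
  k=1: S(1,0) = 9.7868; S(1,1) = 8.0936
  k=2: S(2,0) = 10.7619; S(2,1) = 8.9000; S(2,2) = 7.3602
  k=3: S(3,0) = 11.8342; S(3,1) = 9.7868; S(3,2) = 8.0936; S(3,3) = 6.6933
Terminal payoffs V(N, i) = max(S_T - K, 0):
  V(3,0) = 3.254207; V(3,1) = 1.206778; V(3,2) = 0.000000; V(3,3) = 0.000000
Backward induction: V(k, i) = exp(-r*dt) * [p * V(k+1, i) + (1-p) * V(k+1, i+1)]; then take max(V_cont, immediate exercise) for American.
  V(2,0) = exp(-r*dt) * [p*3.254207 + (1-p)*1.206778] = 2.190723; exercise = 2.181912; V(2,0) = max -> 2.190723
  V(2,1) = exp(-r*dt) * [p*1.206778 + (1-p)*0.000000] = 0.580678; exercise = 0.320000; V(2,1) = max -> 0.580678
  V(2,2) = exp(-r*dt) * [p*0.000000 + (1-p)*0.000000] = 0.000000; exercise = 0.000000; V(2,2) = max -> 0.000000
  V(1,0) = exp(-r*dt) * [p*2.190723 + (1-p)*0.580678] = 1.354805; exercise = 1.206778; V(1,0) = max -> 1.354805
  V(1,1) = exp(-r*dt) * [p*0.580678 + (1-p)*0.000000] = 0.279411; exercise = 0.000000; V(1,1) = max -> 0.279411
  V(0,0) = exp(-r*dt) * [p*1.354805 + (1-p)*0.279411] = 0.796583; exercise = 0.320000; V(0,0) = max -> 0.796583


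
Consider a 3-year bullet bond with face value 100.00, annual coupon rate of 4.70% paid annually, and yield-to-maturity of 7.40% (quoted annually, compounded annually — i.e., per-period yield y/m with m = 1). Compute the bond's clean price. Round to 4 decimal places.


Coupon per period c = face * coupon_rate / m = 4.700000
Periods per year m = 1; per-period yield y/m = 0.074000
Number of cashflows N = 3
Cashflows (t years, CF_t, discount factor 1/(1+y/m)^(m*t), PV):
  t = 1.0000: CF_t = 4.700000, DF = 0.931099, PV = 4.376164
  t = 2.0000: CF_t = 4.700000, DF = 0.866945, PV = 4.074640
  t = 3.0000: CF_t = 104.700000, DF = 0.807211, PV = 84.515008
Price P = sum_t PV_t = 92.965812

Answer: Price = 92.9658


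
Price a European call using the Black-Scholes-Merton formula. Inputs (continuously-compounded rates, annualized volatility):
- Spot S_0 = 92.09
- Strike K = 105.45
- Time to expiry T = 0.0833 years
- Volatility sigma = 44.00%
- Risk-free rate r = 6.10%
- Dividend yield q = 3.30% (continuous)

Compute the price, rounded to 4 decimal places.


Answer: Price = 0.9451

Derivation:
d1 = (ln(S/K) + (r - q + 0.5*sigma^2) * T) / (sigma * sqrt(T)) = -0.98490494
d2 = d1 - sigma * sqrt(T) = -1.11189660
exp(-rT) = 0.99493159; exp(-qT) = 0.99725487
C = S_0 * exp(-qT) * N(d1) - K * exp(-rT) * N(d2)
N(d1) = 0.16233538; N(d2) = 0.13309131
C = 92.0900 * 0.99725487 * 0.16233538 - 105.4500 * 0.99493159 * 0.13309131 = 0.9451


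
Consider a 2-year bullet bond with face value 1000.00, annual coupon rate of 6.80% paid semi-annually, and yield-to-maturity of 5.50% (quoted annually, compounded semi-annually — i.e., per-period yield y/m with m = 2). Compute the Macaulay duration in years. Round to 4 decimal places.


Coupon per period c = face * coupon_rate / m = 34.000000
Periods per year m = 2; per-period yield y/m = 0.027500
Number of cashflows N = 4
Cashflows (t years, CF_t, discount factor 1/(1+y/m)^(m*t), PV):
  t = 0.5000: CF_t = 34.000000, DF = 0.973236, PV = 33.090024
  t = 1.0000: CF_t = 34.000000, DF = 0.947188, PV = 32.204403
  t = 1.5000: CF_t = 34.000000, DF = 0.921838, PV = 31.342485
  t = 2.0000: CF_t = 1034.000000, DF = 0.897166, PV = 927.669369
Price P = sum_t PV_t = 1024.306281
Macaulay numerator sum_t t * PV_t:
  t * PV_t at t = 0.5000: 16.545012
  t * PV_t at t = 1.0000: 32.204403
  t * PV_t at t = 1.5000: 47.013727
  t * PV_t at t = 2.0000: 1855.338737
Macaulay duration D = (sum_t t * PV_t) / P = 1951.101880 / 1024.306281 = 1.904803

Answer: Macaulay duration = 1.9048 years


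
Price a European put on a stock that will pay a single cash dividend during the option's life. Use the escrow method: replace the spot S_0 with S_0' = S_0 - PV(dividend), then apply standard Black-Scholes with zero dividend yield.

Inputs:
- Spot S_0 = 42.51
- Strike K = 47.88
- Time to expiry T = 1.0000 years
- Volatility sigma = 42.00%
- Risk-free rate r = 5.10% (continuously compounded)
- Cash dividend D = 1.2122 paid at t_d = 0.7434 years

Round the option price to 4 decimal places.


Answer: Price = 9.4847

Derivation:
PV(D) = D * exp(-r * t_d) = 1.2122 * 0.96279632 = 1.16710169
S_0' = S_0 - PV(D) = 42.5100 - 1.16710169 = 41.34289831
d1 = (ln(S_0'/K) + (r + sigma^2/2)*T) / (sigma*sqrt(T)) = -0.01808862
d2 = d1 - sigma*sqrt(T) = -0.43808862
exp(-rT) = 0.95027867
N(-d1) = 0.50721592; N(-d2) = 0.66933898
P = K * exp(-rT) * N(-d2) - S_0' * N(-d1) = 47.8800 * 0.95027867 * 0.66933898 - 41.34289831 * 0.50721592 = 9.4847


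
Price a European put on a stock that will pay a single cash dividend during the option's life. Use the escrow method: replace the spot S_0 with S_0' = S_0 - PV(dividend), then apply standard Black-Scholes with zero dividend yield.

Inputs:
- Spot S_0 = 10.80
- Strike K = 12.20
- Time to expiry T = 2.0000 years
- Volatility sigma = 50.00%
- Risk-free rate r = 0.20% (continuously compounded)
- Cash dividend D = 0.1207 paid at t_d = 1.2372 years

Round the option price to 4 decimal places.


PV(D) = D * exp(-r * t_d) = 0.1207 * 0.99752866 = 0.12040171
S_0' = S_0 - PV(D) = 10.8000 - 0.12040171 = 10.67959829
d1 = (ln(S_0'/K) + (r + sigma^2/2)*T) / (sigma*sqrt(T)) = 0.17097738
d2 = d1 - sigma*sqrt(T) = -0.53612940
exp(-rT) = 0.99600799
N(-d1) = 0.43212077; N(-d2) = 0.70406544
P = K * exp(-rT) * N(-d2) - S_0' * N(-d1) = 12.2000 * 0.99600799 * 0.70406544 - 10.67959829 * 0.43212077 = 3.9404

Answer: Price = 3.9404


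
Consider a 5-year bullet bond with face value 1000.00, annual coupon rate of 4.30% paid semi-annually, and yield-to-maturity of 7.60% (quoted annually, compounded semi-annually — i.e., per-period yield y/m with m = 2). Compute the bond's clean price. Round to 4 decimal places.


Coupon per period c = face * coupon_rate / m = 21.500000
Periods per year m = 2; per-period yield y/m = 0.038000
Number of cashflows N = 10
Cashflows (t years, CF_t, discount factor 1/(1+y/m)^(m*t), PV):
  t = 0.5000: CF_t = 21.500000, DF = 0.963391, PV = 20.712909
  t = 1.0000: CF_t = 21.500000, DF = 0.928122, PV = 19.954633
  t = 1.5000: CF_t = 21.500000, DF = 0.894145, PV = 19.224117
  t = 2.0000: CF_t = 21.500000, DF = 0.861411, PV = 18.520344
  t = 2.5000: CF_t = 21.500000, DF = 0.829876, PV = 17.842335
  t = 3.0000: CF_t = 21.500000, DF = 0.799495, PV = 17.189148
  t = 3.5000: CF_t = 21.500000, DF = 0.770227, PV = 16.559872
  t = 4.0000: CF_t = 21.500000, DF = 0.742030, PV = 15.953634
  t = 4.5000: CF_t = 21.500000, DF = 0.714865, PV = 15.369590
  t = 5.0000: CF_t = 1021.500000, DF = 0.688694, PV = 703.501189
Price P = sum_t PV_t = 864.827772

Answer: Price = 864.8278


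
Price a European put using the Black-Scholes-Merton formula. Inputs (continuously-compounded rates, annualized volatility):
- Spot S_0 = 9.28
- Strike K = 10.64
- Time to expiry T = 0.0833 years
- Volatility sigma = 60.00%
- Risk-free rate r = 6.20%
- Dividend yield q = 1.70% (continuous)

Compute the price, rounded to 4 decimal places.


Answer: Price = 1.5359

Derivation:
d1 = (ln(S/K) + (r - q + 0.5*sigma^2) * T) / (sigma * sqrt(T)) = -0.68150453
d2 = d1 - sigma * sqrt(T) = -0.85467497
exp(-rT) = 0.99484871; exp(-qT) = 0.99858490
P = K * exp(-rT) * N(-d2) - S_0 * exp(-qT) * N(-d1)
N(-d1) = 0.75222385; N(-d2) = 0.80363444
P = 10.6400 * 0.99484871 * 0.80363444 - 9.2800 * 0.99858490 * 0.75222385 = 1.5359


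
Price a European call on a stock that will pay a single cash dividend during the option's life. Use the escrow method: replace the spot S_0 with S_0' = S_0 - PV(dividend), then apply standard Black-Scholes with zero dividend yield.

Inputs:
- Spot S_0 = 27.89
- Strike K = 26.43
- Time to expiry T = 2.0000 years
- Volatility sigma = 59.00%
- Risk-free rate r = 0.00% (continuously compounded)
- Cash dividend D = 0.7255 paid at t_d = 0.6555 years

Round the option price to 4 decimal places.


PV(D) = D * exp(-r * t_d) = 0.7255 * 1.00000000 = 0.72550000
S_0' = S_0 - PV(D) = 27.8900 - 0.72550000 = 27.16450000
d1 = (ln(S_0'/K) + (r + sigma^2/2)*T) / (sigma*sqrt(T)) = 0.45004500
d2 = d1 - sigma*sqrt(T) = -0.38434101
exp(-rT) = 1.00000000
N(d1) = 0.67366100; N(d2) = 0.35036286
C = S_0' * N(d1) - K * exp(-rT) * N(d2) = 27.16450000 * 0.67366100 - 26.4300 * 1.00000000 * 0.35036286 = 9.0396

Answer: Price = 9.0396


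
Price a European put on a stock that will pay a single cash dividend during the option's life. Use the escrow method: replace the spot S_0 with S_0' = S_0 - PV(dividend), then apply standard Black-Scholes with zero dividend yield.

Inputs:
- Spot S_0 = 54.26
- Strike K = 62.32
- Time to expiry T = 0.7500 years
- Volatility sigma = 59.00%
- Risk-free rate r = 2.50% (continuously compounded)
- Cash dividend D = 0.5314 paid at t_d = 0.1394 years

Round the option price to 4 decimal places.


Answer: Price = 15.6615

Derivation:
PV(D) = D * exp(-r * t_d) = 0.5314 * 0.99652107 = 0.52955129
S_0' = S_0 - PV(D) = 54.2600 - 0.52955129 = 53.73044871
d1 = (ln(S_0'/K) + (r + sigma^2/2)*T) / (sigma*sqrt(T)) = 0.00192767
d2 = d1 - sigma*sqrt(T) = -0.50902731
exp(-rT) = 0.98142469
N(-d1) = 0.49923097; N(-d2) = 0.69463346
P = K * exp(-rT) * N(-d2) - S_0' * N(-d1) = 62.3200 * 0.98142469 * 0.69463346 - 53.73044871 * 0.49923097 = 15.6615


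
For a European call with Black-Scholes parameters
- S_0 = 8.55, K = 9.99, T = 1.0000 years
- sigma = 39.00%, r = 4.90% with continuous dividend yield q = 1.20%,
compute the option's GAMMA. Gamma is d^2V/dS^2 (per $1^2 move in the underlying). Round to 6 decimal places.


Answer: Gamma = 0.117510

Derivation:
d1 = -0.1092392557; d2 = -0.4992392557
phi(d1) = 0.3965690356; exp(-qT) = 0.9880717129; exp(-rT) = 0.9521811297
Gamma = exp(-qT) * phi(d1) / (S * sigma * sqrt(T)) = 0.9880717129 * 0.3965690356 / (8.5500 * 0.3900 * 1.0000000000) = 0.117510


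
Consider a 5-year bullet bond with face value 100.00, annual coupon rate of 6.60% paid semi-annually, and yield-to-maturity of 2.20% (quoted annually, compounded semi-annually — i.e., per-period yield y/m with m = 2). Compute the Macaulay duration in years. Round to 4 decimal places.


Coupon per period c = face * coupon_rate / m = 3.300000
Periods per year m = 2; per-period yield y/m = 0.011000
Number of cashflows N = 10
Cashflows (t years, CF_t, discount factor 1/(1+y/m)^(m*t), PV):
  t = 0.5000: CF_t = 3.300000, DF = 0.989120, PV = 3.264095
  t = 1.0000: CF_t = 3.300000, DF = 0.978358, PV = 3.228581
  t = 1.5000: CF_t = 3.300000, DF = 0.967713, PV = 3.193453
  t = 2.0000: CF_t = 3.300000, DF = 0.957184, PV = 3.158707
  t = 2.5000: CF_t = 3.300000, DF = 0.946769, PV = 3.124339
  t = 3.0000: CF_t = 3.300000, DF = 0.936468, PV = 3.090345
  t = 3.5000: CF_t = 3.300000, DF = 0.926279, PV = 3.056721
  t = 4.0000: CF_t = 3.300000, DF = 0.916201, PV = 3.023463
  t = 4.5000: CF_t = 3.300000, DF = 0.906232, PV = 2.990567
  t = 5.0000: CF_t = 103.300000, DF = 0.896372, PV = 92.595262
Price P = sum_t PV_t = 120.725533
Macaulay numerator sum_t t * PV_t:
  t * PV_t at t = 0.5000: 1.632047
  t * PV_t at t = 1.0000: 3.228581
  t * PV_t at t = 1.5000: 4.790179
  t * PV_t at t = 2.0000: 6.317414
  t * PV_t at t = 2.5000: 7.810848
  t * PV_t at t = 3.0000: 9.271036
  t * PV_t at t = 3.5000: 10.698525
  t * PV_t at t = 4.0000: 12.093853
  t * PV_t at t = 4.5000: 13.457552
  t * PV_t at t = 5.0000: 462.976311
Macaulay duration D = (sum_t t * PV_t) / P = 532.276344 / 120.725533 = 4.408979

Answer: Macaulay duration = 4.4090 years


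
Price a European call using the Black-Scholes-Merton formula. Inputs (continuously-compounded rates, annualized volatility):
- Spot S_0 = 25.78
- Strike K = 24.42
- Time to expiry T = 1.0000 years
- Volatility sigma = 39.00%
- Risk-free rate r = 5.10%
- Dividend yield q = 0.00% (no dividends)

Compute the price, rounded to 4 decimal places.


Answer: Price = 5.2089

Derivation:
d1 = (ln(S/K) + (r - q + 0.5*sigma^2) * T) / (sigma * sqrt(T)) = 0.46473469
d2 = d1 - sigma * sqrt(T) = 0.07473469
exp(-rT) = 0.95027867; exp(-qT) = 1.00000000
C = S_0 * exp(-qT) * N(d1) - K * exp(-rT) * N(d2)
N(d1) = 0.67893927; N(d2) = 0.52978710
C = 25.7800 * 1.00000000 * 0.67893927 - 24.4200 * 0.95027867 * 0.52978710 = 5.2089


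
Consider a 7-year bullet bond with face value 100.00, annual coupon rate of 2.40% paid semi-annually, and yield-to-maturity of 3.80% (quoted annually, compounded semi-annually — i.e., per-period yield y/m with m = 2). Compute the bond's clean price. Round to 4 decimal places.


Coupon per period c = face * coupon_rate / m = 1.200000
Periods per year m = 2; per-period yield y/m = 0.019000
Number of cashflows N = 14
Cashflows (t years, CF_t, discount factor 1/(1+y/m)^(m*t), PV):
  t = 0.5000: CF_t = 1.200000, DF = 0.981354, PV = 1.177625
  t = 1.0000: CF_t = 1.200000, DF = 0.963056, PV = 1.155667
  t = 1.5000: CF_t = 1.200000, DF = 0.945099, PV = 1.134119
  t = 2.0000: CF_t = 1.200000, DF = 0.927477, PV = 1.112973
  t = 2.5000: CF_t = 1.200000, DF = 0.910184, PV = 1.092221
  t = 3.0000: CF_t = 1.200000, DF = 0.893213, PV = 1.071855
  t = 3.5000: CF_t = 1.200000, DF = 0.876558, PV = 1.051870
  t = 4.0000: CF_t = 1.200000, DF = 0.860214, PV = 1.032257
  t = 4.5000: CF_t = 1.200000, DF = 0.844175, PV = 1.013010
  t = 5.0000: CF_t = 1.200000, DF = 0.828434, PV = 0.994121
  t = 5.5000: CF_t = 1.200000, DF = 0.812988, PV = 0.975585
  t = 6.0000: CF_t = 1.200000, DF = 0.797829, PV = 0.957395
  t = 6.5000: CF_t = 1.200000, DF = 0.782953, PV = 0.939543
  t = 7.0000: CF_t = 101.200000, DF = 0.768354, PV = 77.757437
Price P = sum_t PV_t = 91.465678

Answer: Price = 91.4657


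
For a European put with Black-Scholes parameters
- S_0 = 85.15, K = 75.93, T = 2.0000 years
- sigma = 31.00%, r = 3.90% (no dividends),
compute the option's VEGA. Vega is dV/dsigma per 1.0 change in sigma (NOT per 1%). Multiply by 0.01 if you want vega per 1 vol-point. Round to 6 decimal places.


d1 = 0.6585275049; d2 = 0.2201213006
phi(d1) = 0.3211754376; exp(-qT) = 1.0000000000; exp(-rT) = 0.9249644265
Vega = S * exp(-qT) * phi(d1) * sqrt(T) = 85.1500 * 1.0000000000 * 0.3211754376 * 1.4142135624 = 38.676038

Answer: Vega = 38.676038


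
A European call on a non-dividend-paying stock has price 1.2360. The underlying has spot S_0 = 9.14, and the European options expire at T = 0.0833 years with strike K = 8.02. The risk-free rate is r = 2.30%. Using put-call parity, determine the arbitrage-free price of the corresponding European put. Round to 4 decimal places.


Answer: Put price = 0.1006

Derivation:
Put-call parity: C - P = S_0 * exp(-qT) - K * exp(-rT).
S_0 * exp(-qT) = 9.1400 * 1.00000000 = 9.14000000
K * exp(-rT) = 8.0200 * 0.99808593 = 8.00464919
P = C - S*exp(-qT) + K*exp(-rT)
P = 1.2360 - 9.14000000 + 8.00464919 = 0.1006


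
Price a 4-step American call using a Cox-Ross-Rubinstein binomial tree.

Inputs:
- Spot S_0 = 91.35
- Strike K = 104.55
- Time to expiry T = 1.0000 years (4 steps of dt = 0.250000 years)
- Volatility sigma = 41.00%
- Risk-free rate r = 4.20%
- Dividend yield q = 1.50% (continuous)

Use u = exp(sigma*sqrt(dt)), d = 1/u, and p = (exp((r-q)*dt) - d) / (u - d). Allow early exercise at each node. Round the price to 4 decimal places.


Answer: Price = V(0,0) = 11.4635

Derivation:
dt = T/N = 0.250000
u = exp(sigma*sqrt(dt)) = 1.227525; d = 1/u = 0.814647
p = (exp((r-q)*dt) - d) / (u - d) = 0.465333
Discount per step: exp(-r*dt) = 0.989555
Stock lattice S(k, i) with i counting down-moves:
  k=0: S(0,0) = 91.3500
  k=1: S(1,0) = 112.1344; S(1,1) = 74.4180
  k=2: S(2,0) = 137.6478; S(2,1) = 91.3500; S(2,2) = 60.6245
  k=3: S(3,0) = 168.9661; S(3,1) = 112.1344; S(3,2) = 74.4180; S(3,3) = 49.3875
  k=4: S(4,0) = 207.4102; S(4,1) = 137.6478; S(4,2) = 91.3500; S(4,3) = 60.6245; S(4,4) = 40.2334
Terminal payoffs V(N, i) = max(S_T - K, 0):
  V(4,0) = 102.860160; V(4,1) = 33.097805; V(4,2) = 0.000000; V(4,3) = 0.000000; V(4,4) = 0.000000
Backward induction: V(k, i) = exp(-r*dt) * [p * V(k+1, i) + (1-p) * V(k+1, i+1)]; then take max(V_cont, immediate exercise) for American.
  V(3,0) = exp(-r*dt) * [p*102.860160 + (1-p)*33.097805] = 64.875726; exercise = 64.416130; V(3,0) = max -> 64.875726
  V(3,1) = exp(-r*dt) * [p*33.097805 + (1-p)*0.000000] = 15.240621; exercise = 7.584415; V(3,1) = max -> 15.240621
  V(3,2) = exp(-r*dt) * [p*0.000000 + (1-p)*0.000000] = 0.000000; exercise = 0.000000; V(3,2) = max -> 0.000000
  V(3,3) = exp(-r*dt) * [p*0.000000 + (1-p)*0.000000] = 0.000000; exercise = 0.000000; V(3,3) = max -> 0.000000
  V(2,0) = exp(-r*dt) * [p*64.875726 + (1-p)*15.240621] = 37.937021; exercise = 33.097805; V(2,0) = max -> 37.937021
  V(2,1) = exp(-r*dt) * [p*15.240621 + (1-p)*0.000000] = 7.017883; exercise = 0.000000; V(2,1) = max -> 7.017883
  V(2,2) = exp(-r*dt) * [p*0.000000 + (1-p)*0.000000] = 0.000000; exercise = 0.000000; V(2,2) = max -> 0.000000
  V(1,0) = exp(-r*dt) * [p*37.937021 + (1-p)*7.017883] = 21.181986; exercise = 7.584415; V(1,0) = max -> 21.181986
  V(1,1) = exp(-r*dt) * [p*7.017883 + (1-p)*0.000000] = 3.231541; exercise = 0.000000; V(1,1) = max -> 3.231541
  V(0,0) = exp(-r*dt) * [p*21.181986 + (1-p)*3.231541] = 11.463469; exercise = 0.000000; V(0,0) = max -> 11.463469


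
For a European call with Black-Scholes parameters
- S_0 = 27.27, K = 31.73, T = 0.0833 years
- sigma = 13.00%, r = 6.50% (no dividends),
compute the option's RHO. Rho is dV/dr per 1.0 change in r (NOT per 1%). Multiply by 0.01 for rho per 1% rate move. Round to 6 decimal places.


Answer: Rho = 0.000121

Derivation:
d1 = -3.8740941325; d2 = -3.9116143937
phi(d1) = 0.0002197014; exp(-qT) = 1.0000000000; exp(-rT) = 0.9946001320
N(d2) = 0.0000458406
Rho = K*T*exp(-rT)*N(d2) = 31.7300 * 0.0833 * 0.9946001320 * 0.0000458406 = 0.000121


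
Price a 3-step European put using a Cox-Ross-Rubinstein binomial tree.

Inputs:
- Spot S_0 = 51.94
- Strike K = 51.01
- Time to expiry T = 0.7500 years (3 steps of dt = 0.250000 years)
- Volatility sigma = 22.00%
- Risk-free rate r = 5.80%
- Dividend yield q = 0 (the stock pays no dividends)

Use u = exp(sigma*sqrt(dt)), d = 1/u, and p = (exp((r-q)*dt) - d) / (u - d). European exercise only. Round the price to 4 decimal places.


Answer: Price = V(0,0) = 2.7589

Derivation:
dt = T/N = 0.250000
u = exp(sigma*sqrt(dt)) = 1.116278; d = 1/u = 0.895834
p = (exp((r-q)*dt) - d) / (u - d) = 0.538783
Discount per step: exp(-r*dt) = 0.985605
Stock lattice S(k, i) with i counting down-moves:
  k=0: S(0,0) = 51.9400
  k=1: S(1,0) = 57.9795; S(1,1) = 46.5296
  k=2: S(2,0) = 64.7212; S(2,1) = 51.9400; S(2,2) = 41.6828
  k=3: S(3,0) = 72.2469; S(3,1) = 57.9795; S(3,2) = 46.5296; S(3,3) = 37.3409
Terminal payoffs V(N, i) = max(K - S_T, 0):
  V(3,0) = 0.000000; V(3,1) = 0.000000; V(3,2) = 4.480375; V(3,3) = 13.669101
Backward induction: V(k, i) = exp(-r*dt) * [p * V(k+1, i) + (1-p) * V(k+1, i+1)].
  V(2,0) = exp(-r*dt) * [p*0.000000 + (1-p)*0.000000] = 0.000000
  V(2,1) = exp(-r*dt) * [p*0.000000 + (1-p)*4.480375] = 2.036677
  V(2,2) = exp(-r*dt) * [p*4.480375 + (1-p)*13.669101] = 8.592865
  V(1,0) = exp(-r*dt) * [p*0.000000 + (1-p)*2.036677] = 0.925827
  V(1,1) = exp(-r*dt) * [p*2.036677 + (1-p)*8.592865] = 4.987653
  V(0,0) = exp(-r*dt) * [p*0.925827 + (1-p)*4.987653] = 2.758914


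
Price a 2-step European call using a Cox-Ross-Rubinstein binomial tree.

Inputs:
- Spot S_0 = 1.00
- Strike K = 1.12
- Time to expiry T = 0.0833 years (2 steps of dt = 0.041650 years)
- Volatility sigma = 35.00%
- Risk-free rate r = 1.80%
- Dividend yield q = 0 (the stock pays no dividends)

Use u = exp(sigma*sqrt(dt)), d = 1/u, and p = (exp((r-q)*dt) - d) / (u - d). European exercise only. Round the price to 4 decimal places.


dt = T/N = 0.041650
u = exp(sigma*sqrt(dt)) = 1.074042; d = 1/u = 0.931062
p = (exp((r-q)*dt) - d) / (u - d) = 0.487396
Discount per step: exp(-r*dt) = 0.999251
Stock lattice S(k, i) with i counting down-moves:
  k=0: S(0,0) = 1.0000
  k=1: S(1,0) = 1.0740; S(1,1) = 0.9311
  k=2: S(2,0) = 1.1536; S(2,1) = 1.0000; S(2,2) = 0.8669
Terminal payoffs V(N, i) = max(S_T - K, 0):
  V(2,0) = 0.033566; V(2,1) = 0.000000; V(2,2) = 0.000000
Backward induction: V(k, i) = exp(-r*dt) * [p * V(k+1, i) + (1-p) * V(k+1, i+1)].
  V(1,0) = exp(-r*dt) * [p*0.033566 + (1-p)*0.000000] = 0.016348
  V(1,1) = exp(-r*dt) * [p*0.000000 + (1-p)*0.000000] = 0.000000
  V(0,0) = exp(-r*dt) * [p*0.016348 + (1-p)*0.000000] = 0.007962

Answer: Price = V(0,0) = 0.0080


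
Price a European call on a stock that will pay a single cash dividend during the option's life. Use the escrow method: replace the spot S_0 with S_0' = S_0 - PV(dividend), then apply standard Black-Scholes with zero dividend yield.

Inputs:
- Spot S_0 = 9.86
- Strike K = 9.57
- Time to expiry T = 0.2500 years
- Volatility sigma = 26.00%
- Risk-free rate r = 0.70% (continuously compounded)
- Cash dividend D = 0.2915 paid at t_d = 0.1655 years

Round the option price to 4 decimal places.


Answer: Price = 0.5033

Derivation:
PV(D) = D * exp(-r * t_d) = 0.2915 * 0.99884217 = 0.29116249
S_0' = S_0 - PV(D) = 9.8600 - 0.29116249 = 9.56883751
d1 = (ln(S_0'/K) + (r + sigma^2/2)*T) / (sigma*sqrt(T)) = 0.07752708
d2 = d1 - sigma*sqrt(T) = -0.05247292
exp(-rT) = 0.99825153
N(d1) = 0.53089787; N(d2) = 0.47907593
C = S_0' * N(d1) - K * exp(-rT) * N(d2) = 9.56883751 * 0.53089787 - 9.5700 * 0.99825153 * 0.47907593 = 0.5033


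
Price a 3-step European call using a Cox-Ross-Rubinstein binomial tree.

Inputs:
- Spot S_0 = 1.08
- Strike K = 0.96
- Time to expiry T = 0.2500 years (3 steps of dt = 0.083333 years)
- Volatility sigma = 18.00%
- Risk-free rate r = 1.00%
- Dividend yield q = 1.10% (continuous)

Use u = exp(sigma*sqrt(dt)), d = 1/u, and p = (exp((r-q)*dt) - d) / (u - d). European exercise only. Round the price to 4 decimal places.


dt = T/N = 0.083333
u = exp(sigma*sqrt(dt)) = 1.053335; d = 1/u = 0.949365
p = (exp((r-q)*dt) - d) / (u - d) = 0.486211
Discount per step: exp(-r*dt) = 0.999167
Stock lattice S(k, i) with i counting down-moves:
  k=0: S(0,0) = 1.0800
  k=1: S(1,0) = 1.1376; S(1,1) = 1.0253
  k=2: S(2,0) = 1.1983; S(2,1) = 1.0800; S(2,2) = 0.9734
  k=3: S(3,0) = 1.2622; S(3,1) = 1.1376; S(3,2) = 1.0253; S(3,3) = 0.9241
Terminal payoffs V(N, i) = max(S_T - K, 0):
  V(3,0) = 0.302187; V(3,1) = 0.177602; V(3,2) = 0.065315; V(3,3) = 0.000000
Backward induction: V(k, i) = exp(-r*dt) * [p * V(k+1, i) + (1-p) * V(k+1, i+1)].
  V(2,0) = exp(-r*dt) * [p*0.302187 + (1-p)*0.177602] = 0.237978
  V(2,1) = exp(-r*dt) * [p*0.177602 + (1-p)*0.065315] = 0.119810
  V(2,2) = exp(-r*dt) * [p*0.065315 + (1-p)*0.000000] = 0.031730
  V(1,0) = exp(-r*dt) * [p*0.237978 + (1-p)*0.119810] = 0.177117
  V(1,1) = exp(-r*dt) * [p*0.119810 + (1-p)*0.031730] = 0.074494
  V(0,0) = exp(-r*dt) * [p*0.177117 + (1-p)*0.074494] = 0.124287

Answer: Price = V(0,0) = 0.1243


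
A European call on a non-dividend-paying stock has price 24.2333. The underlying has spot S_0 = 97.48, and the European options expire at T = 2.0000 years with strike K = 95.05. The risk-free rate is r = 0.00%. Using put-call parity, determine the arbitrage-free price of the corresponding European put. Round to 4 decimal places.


Answer: Put price = 21.8033

Derivation:
Put-call parity: C - P = S_0 * exp(-qT) - K * exp(-rT).
S_0 * exp(-qT) = 97.4800 * 1.00000000 = 97.48000000
K * exp(-rT) = 95.0500 * 1.00000000 = 95.05000000
P = C - S*exp(-qT) + K*exp(-rT)
P = 24.2333 - 97.48000000 + 95.05000000 = 21.8033


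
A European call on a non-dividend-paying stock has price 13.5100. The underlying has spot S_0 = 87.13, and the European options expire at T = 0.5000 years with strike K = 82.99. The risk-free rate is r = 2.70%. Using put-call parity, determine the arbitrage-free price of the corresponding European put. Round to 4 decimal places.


Put-call parity: C - P = S_0 * exp(-qT) - K * exp(-rT).
S_0 * exp(-qT) = 87.1300 * 1.00000000 = 87.13000000
K * exp(-rT) = 82.9900 * 0.98659072 = 81.87716355
P = C - S*exp(-qT) + K*exp(-rT)
P = 13.5100 - 87.13000000 + 81.87716355 = 8.2572

Answer: Put price = 8.2572


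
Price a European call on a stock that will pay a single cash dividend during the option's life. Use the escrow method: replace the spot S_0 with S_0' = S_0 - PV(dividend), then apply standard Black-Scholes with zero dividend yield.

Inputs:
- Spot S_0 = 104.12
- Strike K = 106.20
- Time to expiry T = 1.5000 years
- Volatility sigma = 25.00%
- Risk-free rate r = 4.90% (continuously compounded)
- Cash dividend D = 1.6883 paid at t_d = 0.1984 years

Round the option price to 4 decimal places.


PV(D) = D * exp(-r * t_d) = 1.6883 * 0.99032550 = 1.67196655
S_0' = S_0 - PV(D) = 104.1200 - 1.67196655 = 102.44803345
d1 = (ln(S_0'/K) + (r + sigma^2/2)*T) / (sigma*sqrt(T)) = 0.27567070
d2 = d1 - sigma*sqrt(T) = -0.03051551
exp(-rT) = 0.92913615
N(d1) = 0.60859950; N(d2) = 0.48782796
C = S_0' * N(d1) - K * exp(-rT) * N(d2) = 102.44803345 * 0.60859950 - 106.2000 * 0.92913615 * 0.48782796 = 14.2138

Answer: Price = 14.2138


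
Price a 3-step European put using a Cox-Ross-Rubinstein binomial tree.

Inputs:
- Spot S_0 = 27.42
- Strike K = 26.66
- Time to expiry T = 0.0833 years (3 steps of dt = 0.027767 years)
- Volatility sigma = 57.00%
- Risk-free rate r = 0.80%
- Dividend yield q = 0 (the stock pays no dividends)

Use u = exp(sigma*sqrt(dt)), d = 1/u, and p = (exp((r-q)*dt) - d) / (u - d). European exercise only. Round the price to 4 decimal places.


dt = T/N = 0.027767
u = exp(sigma*sqrt(dt)) = 1.099638; d = 1/u = 0.909390
p = (exp((r-q)*dt) - d) / (u - d) = 0.477440
Discount per step: exp(-r*dt) = 0.999778
Stock lattice S(k, i) with i counting down-moves:
  k=0: S(0,0) = 27.4200
  k=1: S(1,0) = 30.1521; S(1,1) = 24.9355
  k=2: S(2,0) = 33.1564; S(2,1) = 27.4200; S(2,2) = 22.6761
  k=3: S(3,0) = 36.4600; S(3,1) = 30.1521; S(3,2) = 24.9355; S(3,3) = 20.6214
Terminal payoffs V(N, i) = max(K - S_T, 0):
  V(3,0) = 0.000000; V(3,1) = 0.000000; V(3,2) = 1.724520; V(3,3) = 6.038594
Backward induction: V(k, i) = exp(-r*dt) * [p * V(k+1, i) + (1-p) * V(k+1, i+1)].
  V(2,0) = exp(-r*dt) * [p*0.000000 + (1-p)*0.000000] = 0.000000
  V(2,1) = exp(-r*dt) * [p*0.000000 + (1-p)*1.724520] = 0.900965
  V(2,2) = exp(-r*dt) * [p*1.724520 + (1-p)*6.038594] = 3.977997
  V(1,0) = exp(-r*dt) * [p*0.000000 + (1-p)*0.900965] = 0.470703
  V(1,1) = exp(-r*dt) * [p*0.900965 + (1-p)*3.977997] = 2.508341
  V(0,0) = exp(-r*dt) * [p*0.470703 + (1-p)*2.508341] = 1.535149

Answer: Price = V(0,0) = 1.5351


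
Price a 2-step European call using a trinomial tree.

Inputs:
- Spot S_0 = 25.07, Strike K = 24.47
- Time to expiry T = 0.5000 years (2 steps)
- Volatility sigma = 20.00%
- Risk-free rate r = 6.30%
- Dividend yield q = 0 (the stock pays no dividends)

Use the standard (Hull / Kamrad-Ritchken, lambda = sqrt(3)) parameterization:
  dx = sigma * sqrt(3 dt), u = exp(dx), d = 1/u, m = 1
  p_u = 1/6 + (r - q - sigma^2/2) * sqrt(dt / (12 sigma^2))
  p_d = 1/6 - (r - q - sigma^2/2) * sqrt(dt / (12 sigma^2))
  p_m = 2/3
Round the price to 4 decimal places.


dt = T/N = 0.250000; dx = sigma*sqrt(3*dt) = 0.173205
u = exp(dx) = 1.189110; d = 1/u = 0.840965
p_u = 0.197699, p_m = 0.666667, p_d = 0.135634
Discount per step: exp(-r*dt) = 0.984373
Stock lattice S(k, j) with j the centered position index:
  k=0: S(0,+0) = 25.0700
  k=1: S(1,-1) = 21.0830; S(1,+0) = 25.0700; S(1,+1) = 29.8110
  k=2: S(2,-2) = 17.7301; S(2,-1) = 21.0830; S(2,+0) = 25.0700; S(2,+1) = 29.8110; S(2,+2) = 35.4485
Terminal payoffs V(N, j) = max(S_T - K, 0):
  V(2,-2) = 0.000000; V(2,-1) = 0.000000; V(2,+0) = 0.600000; V(2,+1) = 5.340986; V(2,+2) = 10.978540
Backward induction: V(k, j) = exp(-r*dt) * [p_u * V(k+1, j+1) + p_m * V(k+1, j) + p_d * V(k+1, j-1)]
  V(1,-1) = exp(-r*dt) * [p_u*0.600000 + p_m*0.000000 + p_d*0.000000] = 0.116766
  V(1,+0) = exp(-r*dt) * [p_u*5.340986 + p_m*0.600000 + p_d*0.000000] = 1.433158
  V(1,+1) = exp(-r*dt) * [p_u*10.978540 + p_m*5.340986 + p_d*0.600000] = 5.721658
  V(0,+0) = exp(-r*dt) * [p_u*5.721658 + p_m*1.433158 + p_d*0.116766] = 2.069589

Answer: Price = V(0,0) = 2.0696


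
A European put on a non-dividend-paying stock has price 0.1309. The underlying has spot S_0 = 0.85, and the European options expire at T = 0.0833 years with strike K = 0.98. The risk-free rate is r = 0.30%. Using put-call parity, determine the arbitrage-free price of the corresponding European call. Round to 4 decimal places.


Put-call parity: C - P = S_0 * exp(-qT) - K * exp(-rT).
S_0 * exp(-qT) = 0.8500 * 1.00000000 = 0.85000000
K * exp(-rT) = 0.9800 * 0.99975013 = 0.97975513
C = P + S*exp(-qT) - K*exp(-rT)
C = 0.1309 + 0.85000000 - 0.97975513 = 0.0011

Answer: Call price = 0.0011


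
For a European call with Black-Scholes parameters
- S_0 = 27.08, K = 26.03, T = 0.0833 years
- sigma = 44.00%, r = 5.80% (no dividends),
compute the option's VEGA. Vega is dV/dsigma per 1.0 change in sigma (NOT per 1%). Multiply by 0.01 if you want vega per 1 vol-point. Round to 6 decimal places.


Answer: Vega = 2.863205

Derivation:
d1 = 0.4129450061; d2 = 0.2859533529
phi(d1) = 0.3663374696; exp(-qT) = 1.0000000000; exp(-rT) = 0.9951802524
Vega = S * exp(-qT) * phi(d1) * sqrt(T) = 27.0800 * 1.0000000000 * 0.3663374696 * 0.2886173938 = 2.863205
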